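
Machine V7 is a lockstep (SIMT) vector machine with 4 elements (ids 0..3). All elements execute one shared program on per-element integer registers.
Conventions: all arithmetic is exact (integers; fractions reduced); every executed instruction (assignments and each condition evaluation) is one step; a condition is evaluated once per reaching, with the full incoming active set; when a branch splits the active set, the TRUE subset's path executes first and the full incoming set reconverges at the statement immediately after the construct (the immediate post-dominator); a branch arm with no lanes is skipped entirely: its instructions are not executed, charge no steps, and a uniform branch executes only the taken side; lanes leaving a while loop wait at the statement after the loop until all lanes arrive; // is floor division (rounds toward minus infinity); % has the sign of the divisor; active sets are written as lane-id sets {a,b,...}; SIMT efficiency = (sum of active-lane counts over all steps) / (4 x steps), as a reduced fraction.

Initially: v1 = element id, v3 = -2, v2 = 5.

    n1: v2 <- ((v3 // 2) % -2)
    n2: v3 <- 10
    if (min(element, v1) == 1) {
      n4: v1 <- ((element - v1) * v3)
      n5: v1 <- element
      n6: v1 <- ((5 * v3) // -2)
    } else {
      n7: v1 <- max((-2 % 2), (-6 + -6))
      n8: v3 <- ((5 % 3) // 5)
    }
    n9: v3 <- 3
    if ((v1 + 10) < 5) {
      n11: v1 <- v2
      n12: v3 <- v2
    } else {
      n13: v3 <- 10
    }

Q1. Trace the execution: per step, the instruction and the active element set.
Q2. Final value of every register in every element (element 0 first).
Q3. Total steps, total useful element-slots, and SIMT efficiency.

step 0: v2 <- ((v3 // 2) % -2)       {0,1,2,3}
step 1: v3 <- 10                     {0,1,2,3}
step 2: eval (min(element, v1) == 1) {0,1,2,3}
step 3: v1 <- ((element - v1) * v3)  {1}
step 4: v1 <- element                {1}
step 5: v1 <- ((5 * v3) // -2)       {1}
step 6: v1 <- max((-2 % 2), (-6 + -6)) {0,2,3}
step 7: v3 <- ((5 % 3) // 5)         {0,2,3}
step 8: v3 <- 3                      {0,1,2,3}
step 9: eval ((v1 + 10) < 5)         {0,1,2,3}
step 10: v1 <- v2                     {1}
step 11: v3 <- v2                     {1}
step 12: v3 <- 10                     {0,2,3}

Answer: 13 steps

v1: 0,-1,0,0
v3: 10,-1,10,10
v2: -1,-1,-1,-1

steps = 13; useful = 34; efficiency = 34/52 = 17/26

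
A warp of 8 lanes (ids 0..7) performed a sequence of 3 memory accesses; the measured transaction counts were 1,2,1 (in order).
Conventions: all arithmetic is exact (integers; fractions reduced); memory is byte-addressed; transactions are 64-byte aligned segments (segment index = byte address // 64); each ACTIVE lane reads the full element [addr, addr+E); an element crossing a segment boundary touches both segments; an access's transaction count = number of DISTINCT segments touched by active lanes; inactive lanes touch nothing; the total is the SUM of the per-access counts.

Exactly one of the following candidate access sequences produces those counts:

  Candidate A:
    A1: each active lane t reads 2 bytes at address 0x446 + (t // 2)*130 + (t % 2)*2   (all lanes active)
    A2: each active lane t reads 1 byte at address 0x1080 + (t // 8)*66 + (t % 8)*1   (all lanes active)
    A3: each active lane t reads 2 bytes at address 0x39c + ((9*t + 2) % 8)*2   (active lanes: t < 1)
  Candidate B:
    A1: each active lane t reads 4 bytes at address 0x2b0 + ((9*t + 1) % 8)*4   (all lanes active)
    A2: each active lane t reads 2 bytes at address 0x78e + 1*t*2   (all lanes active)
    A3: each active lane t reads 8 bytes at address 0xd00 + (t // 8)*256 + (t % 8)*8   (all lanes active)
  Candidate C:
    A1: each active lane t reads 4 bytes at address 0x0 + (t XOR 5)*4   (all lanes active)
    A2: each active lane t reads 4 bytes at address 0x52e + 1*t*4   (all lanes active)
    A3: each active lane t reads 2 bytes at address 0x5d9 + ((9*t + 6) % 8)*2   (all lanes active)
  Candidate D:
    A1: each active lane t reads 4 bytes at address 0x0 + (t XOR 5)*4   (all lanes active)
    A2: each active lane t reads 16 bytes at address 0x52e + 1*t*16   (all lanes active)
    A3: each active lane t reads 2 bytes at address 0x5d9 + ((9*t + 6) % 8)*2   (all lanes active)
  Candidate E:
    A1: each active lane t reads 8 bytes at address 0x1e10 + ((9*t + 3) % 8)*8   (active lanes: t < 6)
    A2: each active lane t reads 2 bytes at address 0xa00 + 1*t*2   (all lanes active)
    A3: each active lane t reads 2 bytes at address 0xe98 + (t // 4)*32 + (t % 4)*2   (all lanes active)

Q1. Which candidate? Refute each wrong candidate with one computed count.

A: A1 gives 4 transactions, not 1
B: A1 gives 2 transactions, not 1
D: A2 gives 3 transactions, not 2
E: A1 gives 2 transactions, not 1
C: all counts match (1,2,1)

Answer: C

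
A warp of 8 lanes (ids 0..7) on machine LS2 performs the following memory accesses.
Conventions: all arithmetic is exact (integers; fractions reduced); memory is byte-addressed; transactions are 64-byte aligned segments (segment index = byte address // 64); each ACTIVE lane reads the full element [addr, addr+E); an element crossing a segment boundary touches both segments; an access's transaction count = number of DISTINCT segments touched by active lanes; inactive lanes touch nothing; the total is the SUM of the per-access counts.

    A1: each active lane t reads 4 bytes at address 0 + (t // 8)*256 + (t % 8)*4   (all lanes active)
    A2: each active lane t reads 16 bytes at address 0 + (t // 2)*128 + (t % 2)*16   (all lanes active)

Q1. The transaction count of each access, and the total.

A1: 1 transaction
A2: 4 transactions

Answer: 1,4; total 5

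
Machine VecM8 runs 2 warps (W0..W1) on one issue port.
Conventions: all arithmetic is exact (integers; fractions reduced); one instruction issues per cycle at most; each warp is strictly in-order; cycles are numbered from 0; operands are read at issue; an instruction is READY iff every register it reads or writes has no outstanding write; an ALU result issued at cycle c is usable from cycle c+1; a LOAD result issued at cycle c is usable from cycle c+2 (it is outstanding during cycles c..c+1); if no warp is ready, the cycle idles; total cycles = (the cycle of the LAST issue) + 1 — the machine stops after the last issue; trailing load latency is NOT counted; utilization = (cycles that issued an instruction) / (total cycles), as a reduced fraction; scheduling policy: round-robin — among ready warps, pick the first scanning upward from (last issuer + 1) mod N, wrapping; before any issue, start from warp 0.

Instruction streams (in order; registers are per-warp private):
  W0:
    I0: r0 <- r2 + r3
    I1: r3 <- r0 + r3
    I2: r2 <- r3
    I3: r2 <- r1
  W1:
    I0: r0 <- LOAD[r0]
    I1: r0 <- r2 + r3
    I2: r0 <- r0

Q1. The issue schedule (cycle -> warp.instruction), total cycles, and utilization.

cycle 0: W0.I0
cycle 1: W1.I0
cycle 2: W0.I1
cycle 3: W1.I1
cycle 4: W0.I2
cycle 5: W1.I2
cycle 6: W0.I3

Answer: 7 cycles, utilization 1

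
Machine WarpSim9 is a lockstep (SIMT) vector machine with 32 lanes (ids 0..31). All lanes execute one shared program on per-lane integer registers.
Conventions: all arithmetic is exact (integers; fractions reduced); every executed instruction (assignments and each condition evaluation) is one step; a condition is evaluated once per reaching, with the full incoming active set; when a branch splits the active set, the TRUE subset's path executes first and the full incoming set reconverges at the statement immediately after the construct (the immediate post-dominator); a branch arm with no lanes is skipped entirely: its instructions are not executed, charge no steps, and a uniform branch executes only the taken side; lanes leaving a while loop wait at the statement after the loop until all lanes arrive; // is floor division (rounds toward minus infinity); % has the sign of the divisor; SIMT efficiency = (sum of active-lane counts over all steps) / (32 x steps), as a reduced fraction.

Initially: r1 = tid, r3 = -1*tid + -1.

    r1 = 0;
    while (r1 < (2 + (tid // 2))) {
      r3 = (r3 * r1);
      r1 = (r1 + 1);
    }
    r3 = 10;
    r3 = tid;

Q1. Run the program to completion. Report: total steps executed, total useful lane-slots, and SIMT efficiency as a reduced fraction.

Answer: 55 steps, 1040 useful, 13/22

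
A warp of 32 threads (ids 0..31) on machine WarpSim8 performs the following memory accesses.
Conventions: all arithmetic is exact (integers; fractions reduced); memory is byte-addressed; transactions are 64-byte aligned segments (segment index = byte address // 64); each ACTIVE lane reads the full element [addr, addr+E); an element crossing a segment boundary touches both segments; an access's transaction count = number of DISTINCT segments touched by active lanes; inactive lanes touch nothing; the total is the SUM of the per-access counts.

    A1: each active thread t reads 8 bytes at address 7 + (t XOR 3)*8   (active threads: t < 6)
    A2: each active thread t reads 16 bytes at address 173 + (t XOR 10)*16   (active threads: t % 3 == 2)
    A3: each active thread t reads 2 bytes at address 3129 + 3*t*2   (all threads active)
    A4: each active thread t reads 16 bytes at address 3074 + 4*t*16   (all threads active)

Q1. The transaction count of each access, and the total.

A1: 2 transactions
A2: 7 transactions
A3: 4 transactions
A4: 32 transactions

Answer: 2,7,4,32; total 45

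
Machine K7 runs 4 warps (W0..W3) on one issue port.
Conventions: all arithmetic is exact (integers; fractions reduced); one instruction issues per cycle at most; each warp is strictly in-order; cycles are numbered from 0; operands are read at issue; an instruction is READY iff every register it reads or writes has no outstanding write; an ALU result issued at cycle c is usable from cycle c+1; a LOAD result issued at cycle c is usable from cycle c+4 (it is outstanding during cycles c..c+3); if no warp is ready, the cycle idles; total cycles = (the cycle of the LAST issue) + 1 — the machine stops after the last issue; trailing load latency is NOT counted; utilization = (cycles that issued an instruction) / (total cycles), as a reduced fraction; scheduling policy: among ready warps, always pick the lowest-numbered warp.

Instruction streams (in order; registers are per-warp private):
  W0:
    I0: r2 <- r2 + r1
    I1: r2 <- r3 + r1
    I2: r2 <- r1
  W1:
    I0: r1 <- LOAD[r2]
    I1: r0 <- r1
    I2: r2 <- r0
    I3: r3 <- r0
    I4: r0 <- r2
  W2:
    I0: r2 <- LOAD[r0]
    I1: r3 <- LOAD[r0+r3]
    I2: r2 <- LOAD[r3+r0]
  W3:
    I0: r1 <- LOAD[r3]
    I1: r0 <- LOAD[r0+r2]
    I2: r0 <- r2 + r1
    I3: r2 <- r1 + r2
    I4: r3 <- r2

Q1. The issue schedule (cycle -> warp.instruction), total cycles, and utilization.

cycle 0: W0.I0
cycle 1: W0.I1
cycle 2: W0.I2
cycle 3: W1.I0
cycle 4: W2.I0
cycle 5: W2.I1
cycle 6: W3.I0
cycle 7: W1.I1
cycle 8: W1.I2
cycle 9: W1.I3
cycle 10: W1.I4
cycle 11: W2.I2
cycle 12: W3.I1
cycle 13: idle
cycle 14: idle
cycle 15: idle
cycle 16: W3.I2
cycle 17: W3.I3
cycle 18: W3.I4

Answer: 19 cycles, utilization 16/19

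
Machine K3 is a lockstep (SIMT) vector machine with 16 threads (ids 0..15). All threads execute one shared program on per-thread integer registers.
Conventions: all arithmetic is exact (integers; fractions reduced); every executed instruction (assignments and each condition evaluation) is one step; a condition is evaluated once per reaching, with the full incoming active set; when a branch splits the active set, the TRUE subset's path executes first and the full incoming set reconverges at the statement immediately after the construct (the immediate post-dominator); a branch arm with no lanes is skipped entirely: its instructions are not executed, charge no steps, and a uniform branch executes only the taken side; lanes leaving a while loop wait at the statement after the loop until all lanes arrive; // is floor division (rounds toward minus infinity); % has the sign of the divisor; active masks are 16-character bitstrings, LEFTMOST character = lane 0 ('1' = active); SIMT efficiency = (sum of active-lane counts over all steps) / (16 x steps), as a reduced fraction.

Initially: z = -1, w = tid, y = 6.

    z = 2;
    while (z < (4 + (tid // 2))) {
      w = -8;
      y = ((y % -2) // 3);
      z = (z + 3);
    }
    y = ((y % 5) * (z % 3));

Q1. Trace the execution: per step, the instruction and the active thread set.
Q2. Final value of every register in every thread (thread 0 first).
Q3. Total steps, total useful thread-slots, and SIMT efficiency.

step 0: z <- 2                       1111111111111111
step 1: eval (z < (4 + (tid // 2)))  1111111111111111
step 2: w <- -8                      1111111111111111
step 3: y <- ((y % -2) // 3)         1111111111111111
step 4: z <- (z + 3)                 1111111111111111
step 5: eval (z < (4 + (tid // 2)))  1111111111111111
step 6: w <- -8                      0000111111111111
step 7: y <- ((y % -2) // 3)         0000111111111111
step 8: z <- (z + 3)                 0000111111111111
step 9: eval (z < (4 + (tid // 2)))  0000111111111111
step 10: w <- -8                      0000000000111111
step 11: y <- ((y % -2) // 3)         0000000000111111
step 12: z <- (z + 3)                 0000000000111111
step 13: eval (z < (4 + (tid // 2)))  0000000000111111
step 14: y <- ((y % 5) * (z % 3))     1111111111111111

Answer: 15 steps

z: 5,5,5,5,8,8,8,8,8,8,11,11,11,11,11,11
w: -8,-8,-8,-8,-8,-8,-8,-8,-8,-8,-8,-8,-8,-8,-8,-8
y: 0,0,0,0,0,0,0,0,0,0,0,0,0,0,0,0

steps = 15; useful = 184; efficiency = 184/240 = 23/30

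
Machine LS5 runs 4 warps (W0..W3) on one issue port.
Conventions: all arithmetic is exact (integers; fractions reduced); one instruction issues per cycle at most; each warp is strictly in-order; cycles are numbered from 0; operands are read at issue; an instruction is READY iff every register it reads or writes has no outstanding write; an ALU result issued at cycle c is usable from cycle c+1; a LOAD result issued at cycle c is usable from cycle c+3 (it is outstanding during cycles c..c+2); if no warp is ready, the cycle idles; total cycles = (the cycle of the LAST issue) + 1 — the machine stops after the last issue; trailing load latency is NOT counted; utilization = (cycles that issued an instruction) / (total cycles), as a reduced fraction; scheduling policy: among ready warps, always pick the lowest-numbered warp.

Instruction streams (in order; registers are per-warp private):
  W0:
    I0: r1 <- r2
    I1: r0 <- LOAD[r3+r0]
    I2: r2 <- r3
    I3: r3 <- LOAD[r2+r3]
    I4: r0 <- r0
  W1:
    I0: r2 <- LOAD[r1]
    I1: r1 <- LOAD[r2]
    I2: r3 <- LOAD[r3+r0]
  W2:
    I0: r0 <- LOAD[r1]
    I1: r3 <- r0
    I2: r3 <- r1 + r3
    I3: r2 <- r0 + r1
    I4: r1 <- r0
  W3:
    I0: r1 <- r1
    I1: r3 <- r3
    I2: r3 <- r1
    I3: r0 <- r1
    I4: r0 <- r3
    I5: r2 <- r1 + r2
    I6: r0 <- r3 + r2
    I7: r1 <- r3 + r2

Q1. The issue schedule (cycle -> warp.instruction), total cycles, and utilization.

cycle 0: W0.I0
cycle 1: W0.I1
cycle 2: W0.I2
cycle 3: W0.I3
cycle 4: W0.I4
cycle 5: W1.I0
cycle 6: W2.I0
cycle 7: W3.I0
cycle 8: W1.I1
cycle 9: W1.I2
cycle 10: W2.I1
cycle 11: W2.I2
cycle 12: W2.I3
cycle 13: W2.I4
cycle 14: W3.I1
cycle 15: W3.I2
cycle 16: W3.I3
cycle 17: W3.I4
cycle 18: W3.I5
cycle 19: W3.I6
cycle 20: W3.I7

Answer: 21 cycles, utilization 1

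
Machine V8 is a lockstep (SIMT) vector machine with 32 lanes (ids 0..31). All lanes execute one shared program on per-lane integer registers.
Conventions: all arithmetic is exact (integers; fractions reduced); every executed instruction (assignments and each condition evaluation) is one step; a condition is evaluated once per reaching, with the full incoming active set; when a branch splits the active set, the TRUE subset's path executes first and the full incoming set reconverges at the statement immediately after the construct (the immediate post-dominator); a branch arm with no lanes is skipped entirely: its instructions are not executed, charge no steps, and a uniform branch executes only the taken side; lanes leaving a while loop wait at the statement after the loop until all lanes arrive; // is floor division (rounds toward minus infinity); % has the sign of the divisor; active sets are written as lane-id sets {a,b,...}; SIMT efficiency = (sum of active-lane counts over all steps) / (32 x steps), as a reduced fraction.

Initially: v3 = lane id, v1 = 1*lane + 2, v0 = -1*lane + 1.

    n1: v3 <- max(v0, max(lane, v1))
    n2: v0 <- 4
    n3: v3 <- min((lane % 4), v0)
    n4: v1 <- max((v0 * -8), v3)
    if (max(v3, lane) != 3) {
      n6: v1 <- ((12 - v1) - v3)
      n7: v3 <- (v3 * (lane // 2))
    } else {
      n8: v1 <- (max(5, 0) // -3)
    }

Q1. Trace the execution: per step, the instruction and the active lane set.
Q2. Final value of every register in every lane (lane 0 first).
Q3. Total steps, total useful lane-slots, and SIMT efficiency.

step 0: v3 <- max(v0, max(lane, v1)) {0,1,2,3,4,5,6,7,8,9,10,11,12,13,14,15,16,17,18,19,20,21,22,23,24,25,26,27,28,29,30,31}
step 1: v0 <- 4                      {0,1,2,3,4,5,6,7,8,9,10,11,12,13,14,15,16,17,18,19,20,21,22,23,24,25,26,27,28,29,30,31}
step 2: v3 <- min((lane % 4), v0)    {0,1,2,3,4,5,6,7,8,9,10,11,12,13,14,15,16,17,18,19,20,21,22,23,24,25,26,27,28,29,30,31}
step 3: v1 <- max((v0 * -8), v3)     {0,1,2,3,4,5,6,7,8,9,10,11,12,13,14,15,16,17,18,19,20,21,22,23,24,25,26,27,28,29,30,31}
step 4: eval (max(v3, lane) != 3)    {0,1,2,3,4,5,6,7,8,9,10,11,12,13,14,15,16,17,18,19,20,21,22,23,24,25,26,27,28,29,30,31}
step 5: v1 <- ((12 - v1) - v3)       {0,1,2,4,5,6,7,8,9,10,11,12,13,14,15,16,17,18,19,20,21,22,23,24,25,26,27,28,29,30,31}
step 6: v3 <- (v3 * (lane // 2))     {0,1,2,4,5,6,7,8,9,10,11,12,13,14,15,16,17,18,19,20,21,22,23,24,25,26,27,28,29,30,31}
step 7: v1 <- (max(5, 0) // -3)      {3}

Answer: 8 steps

v3: 0,0,2,3,0,2,6,9,0,4,10,15,0,6,14,21,0,8,18,27,0,10,22,33,0,12,26,39,0,14,30,45
v1: 12,10,8,-2,12,10,8,6,12,10,8,6,12,10,8,6,12,10,8,6,12,10,8,6,12,10,8,6,12,10,8,6
v0: 4,4,4,4,4,4,4,4,4,4,4,4,4,4,4,4,4,4,4,4,4,4,4,4,4,4,4,4,4,4,4,4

steps = 8; useful = 223; efficiency = 223/256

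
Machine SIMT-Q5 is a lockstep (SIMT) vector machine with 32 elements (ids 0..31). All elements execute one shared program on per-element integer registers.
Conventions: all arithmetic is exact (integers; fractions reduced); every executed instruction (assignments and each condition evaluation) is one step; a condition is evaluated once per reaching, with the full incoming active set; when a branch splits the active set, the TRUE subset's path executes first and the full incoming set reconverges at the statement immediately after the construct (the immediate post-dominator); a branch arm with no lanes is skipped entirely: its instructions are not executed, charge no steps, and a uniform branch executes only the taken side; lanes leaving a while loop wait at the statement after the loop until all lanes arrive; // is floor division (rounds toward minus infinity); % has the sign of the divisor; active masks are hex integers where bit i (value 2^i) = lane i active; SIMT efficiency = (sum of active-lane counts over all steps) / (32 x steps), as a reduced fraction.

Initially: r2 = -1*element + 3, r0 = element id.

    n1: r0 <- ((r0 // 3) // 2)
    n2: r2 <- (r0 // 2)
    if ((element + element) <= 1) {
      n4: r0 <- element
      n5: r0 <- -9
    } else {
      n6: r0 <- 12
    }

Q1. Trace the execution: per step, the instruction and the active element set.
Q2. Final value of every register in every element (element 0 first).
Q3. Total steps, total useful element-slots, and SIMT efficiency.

step 0: r0 <- ((r0 // 3) // 2)       0xffffffff
step 1: r2 <- (r0 // 2)              0xffffffff
step 2: eval ((element + element) <= 1) 0xffffffff
step 3: r0 <- element                0x00000001
step 4: r0 <- -9                     0x00000001
step 5: r0 <- 12                     0xfffffffe

Answer: 6 steps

r2: 0,0,0,0,0,0,0,0,0,0,0,0,1,1,1,1,1,1,1,1,1,1,1,1,2,2,2,2,2,2,2,2
r0: -9,12,12,12,12,12,12,12,12,12,12,12,12,12,12,12,12,12,12,12,12,12,12,12,12,12,12,12,12,12,12,12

steps = 6; useful = 129; efficiency = 129/192 = 43/64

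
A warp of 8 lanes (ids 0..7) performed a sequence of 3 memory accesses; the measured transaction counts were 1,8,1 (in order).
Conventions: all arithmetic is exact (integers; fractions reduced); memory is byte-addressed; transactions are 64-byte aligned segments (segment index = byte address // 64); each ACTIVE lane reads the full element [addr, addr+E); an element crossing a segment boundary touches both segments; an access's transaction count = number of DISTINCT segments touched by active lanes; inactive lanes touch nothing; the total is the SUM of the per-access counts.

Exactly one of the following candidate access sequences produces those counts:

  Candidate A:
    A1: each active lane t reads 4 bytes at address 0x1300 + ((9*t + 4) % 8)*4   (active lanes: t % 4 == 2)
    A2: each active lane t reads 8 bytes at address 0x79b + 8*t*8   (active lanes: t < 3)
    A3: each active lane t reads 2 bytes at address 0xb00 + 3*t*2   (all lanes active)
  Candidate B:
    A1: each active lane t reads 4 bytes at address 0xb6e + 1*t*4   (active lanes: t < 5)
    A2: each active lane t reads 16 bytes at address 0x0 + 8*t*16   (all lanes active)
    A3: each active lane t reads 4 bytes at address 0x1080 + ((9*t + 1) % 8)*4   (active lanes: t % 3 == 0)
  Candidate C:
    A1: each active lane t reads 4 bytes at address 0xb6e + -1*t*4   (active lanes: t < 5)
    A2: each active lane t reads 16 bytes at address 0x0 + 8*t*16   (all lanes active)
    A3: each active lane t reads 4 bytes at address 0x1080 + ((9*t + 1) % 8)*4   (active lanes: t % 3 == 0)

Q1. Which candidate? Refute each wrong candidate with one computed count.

A: A2 gives 3 transactions, not 8
B: A1 gives 2 transactions, not 1
C: all counts match (1,8,1)

Answer: C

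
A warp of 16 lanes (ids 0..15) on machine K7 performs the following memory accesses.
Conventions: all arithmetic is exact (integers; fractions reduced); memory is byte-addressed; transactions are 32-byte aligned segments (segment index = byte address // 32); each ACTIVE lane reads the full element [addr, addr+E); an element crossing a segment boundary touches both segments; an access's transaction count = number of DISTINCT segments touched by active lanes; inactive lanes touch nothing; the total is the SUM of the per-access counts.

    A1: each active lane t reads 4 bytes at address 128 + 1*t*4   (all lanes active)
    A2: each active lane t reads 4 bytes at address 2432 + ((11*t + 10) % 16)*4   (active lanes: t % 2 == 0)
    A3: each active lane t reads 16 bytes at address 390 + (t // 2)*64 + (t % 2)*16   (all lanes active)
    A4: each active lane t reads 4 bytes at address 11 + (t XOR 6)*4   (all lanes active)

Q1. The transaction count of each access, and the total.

A1: 2 transactions
A2: 2 transactions
A3: 16 transactions
A4: 3 transactions

Answer: 2,2,16,3; total 23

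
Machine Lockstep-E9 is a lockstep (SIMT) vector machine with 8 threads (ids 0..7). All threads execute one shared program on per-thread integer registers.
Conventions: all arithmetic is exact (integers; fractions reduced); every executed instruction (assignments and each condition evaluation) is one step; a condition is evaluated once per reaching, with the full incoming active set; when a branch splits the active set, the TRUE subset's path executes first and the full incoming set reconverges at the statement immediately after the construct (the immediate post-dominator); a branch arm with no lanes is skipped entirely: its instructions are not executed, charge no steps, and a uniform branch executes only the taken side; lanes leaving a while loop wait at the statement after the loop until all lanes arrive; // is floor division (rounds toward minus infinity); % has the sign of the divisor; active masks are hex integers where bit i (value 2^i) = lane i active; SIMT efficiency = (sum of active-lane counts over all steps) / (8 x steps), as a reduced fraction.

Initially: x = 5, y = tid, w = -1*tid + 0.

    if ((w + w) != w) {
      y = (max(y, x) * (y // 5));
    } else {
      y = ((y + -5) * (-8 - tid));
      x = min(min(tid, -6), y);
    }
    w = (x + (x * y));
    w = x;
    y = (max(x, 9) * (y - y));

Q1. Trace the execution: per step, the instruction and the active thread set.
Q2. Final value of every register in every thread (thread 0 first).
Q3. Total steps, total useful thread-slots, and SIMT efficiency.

step 0: eval ((w + w) != w)          0xff
step 1: y <- (max(y, x) * (y // 5))  0xfe
step 2: y <- ((y + -5) * (-8 - tid)) 0x01
step 3: x <- min(min(tid, -6), y)    0x01
step 4: w <- (x + (x * y))           0xff
step 5: w <- x                       0xff
step 6: y <- (max(x, 9) * (y - y))   0xff

Answer: 7 steps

x: -6,5,5,5,5,5,5,5
y: 0,0,0,0,0,0,0,0
w: -6,5,5,5,5,5,5,5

steps = 7; useful = 41; efficiency = 41/56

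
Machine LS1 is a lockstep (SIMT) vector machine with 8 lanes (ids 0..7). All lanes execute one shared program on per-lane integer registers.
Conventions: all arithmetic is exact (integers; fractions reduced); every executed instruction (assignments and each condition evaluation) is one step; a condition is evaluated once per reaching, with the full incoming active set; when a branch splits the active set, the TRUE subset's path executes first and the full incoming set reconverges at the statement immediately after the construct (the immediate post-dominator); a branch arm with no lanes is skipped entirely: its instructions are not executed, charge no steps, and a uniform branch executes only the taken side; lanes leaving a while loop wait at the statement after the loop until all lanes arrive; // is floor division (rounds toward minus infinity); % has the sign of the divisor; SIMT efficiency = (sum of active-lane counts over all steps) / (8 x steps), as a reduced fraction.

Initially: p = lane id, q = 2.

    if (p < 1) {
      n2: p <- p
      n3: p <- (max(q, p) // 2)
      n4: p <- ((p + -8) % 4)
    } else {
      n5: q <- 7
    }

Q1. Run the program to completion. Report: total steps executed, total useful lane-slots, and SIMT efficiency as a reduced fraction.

Answer: 5 steps, 18 useful, 9/20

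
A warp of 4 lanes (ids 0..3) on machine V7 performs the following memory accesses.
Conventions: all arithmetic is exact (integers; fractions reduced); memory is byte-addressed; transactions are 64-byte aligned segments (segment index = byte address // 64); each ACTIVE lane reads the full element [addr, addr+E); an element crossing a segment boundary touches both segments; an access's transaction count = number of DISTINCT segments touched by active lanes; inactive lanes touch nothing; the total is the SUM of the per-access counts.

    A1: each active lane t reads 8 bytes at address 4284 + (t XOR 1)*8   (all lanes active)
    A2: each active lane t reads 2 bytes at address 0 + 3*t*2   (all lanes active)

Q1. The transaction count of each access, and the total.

A1: 2 transactions
A2: 1 transaction

Answer: 2,1; total 3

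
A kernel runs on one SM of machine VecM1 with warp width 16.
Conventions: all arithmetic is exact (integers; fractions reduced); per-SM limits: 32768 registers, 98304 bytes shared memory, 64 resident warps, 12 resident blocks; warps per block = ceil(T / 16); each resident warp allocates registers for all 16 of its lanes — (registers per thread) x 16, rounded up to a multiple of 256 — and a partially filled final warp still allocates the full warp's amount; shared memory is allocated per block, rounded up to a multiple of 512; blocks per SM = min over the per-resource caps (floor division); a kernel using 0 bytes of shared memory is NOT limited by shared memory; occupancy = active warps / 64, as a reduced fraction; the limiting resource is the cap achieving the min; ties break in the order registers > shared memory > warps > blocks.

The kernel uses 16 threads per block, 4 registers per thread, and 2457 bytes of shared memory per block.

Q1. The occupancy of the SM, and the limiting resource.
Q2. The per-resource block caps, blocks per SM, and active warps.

Answer: occupancy 3/16, limited by blocks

registers: 128 blocks
shared memory: 38 blocks
warps: 64 blocks
blocks: 12 blocks

Answer: 12 blocks, 12 active warps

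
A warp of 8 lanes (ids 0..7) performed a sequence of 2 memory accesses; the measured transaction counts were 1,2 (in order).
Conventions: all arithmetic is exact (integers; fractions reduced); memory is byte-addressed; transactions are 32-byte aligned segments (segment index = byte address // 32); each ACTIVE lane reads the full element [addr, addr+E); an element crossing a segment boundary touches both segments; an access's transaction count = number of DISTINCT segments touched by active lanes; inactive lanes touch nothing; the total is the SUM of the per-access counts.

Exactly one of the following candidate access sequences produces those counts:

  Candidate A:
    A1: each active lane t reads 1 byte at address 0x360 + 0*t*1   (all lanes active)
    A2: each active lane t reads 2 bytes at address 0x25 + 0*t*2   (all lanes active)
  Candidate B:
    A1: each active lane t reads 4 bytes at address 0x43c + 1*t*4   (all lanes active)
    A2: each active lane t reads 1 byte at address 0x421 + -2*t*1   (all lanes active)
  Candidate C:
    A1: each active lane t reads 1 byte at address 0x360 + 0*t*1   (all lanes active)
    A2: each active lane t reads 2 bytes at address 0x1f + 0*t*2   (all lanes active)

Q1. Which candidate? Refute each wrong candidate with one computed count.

A: A2 gives 1 transaction, not 2
B: A1 gives 2 transactions, not 1
C: all counts match (1,2)

Answer: C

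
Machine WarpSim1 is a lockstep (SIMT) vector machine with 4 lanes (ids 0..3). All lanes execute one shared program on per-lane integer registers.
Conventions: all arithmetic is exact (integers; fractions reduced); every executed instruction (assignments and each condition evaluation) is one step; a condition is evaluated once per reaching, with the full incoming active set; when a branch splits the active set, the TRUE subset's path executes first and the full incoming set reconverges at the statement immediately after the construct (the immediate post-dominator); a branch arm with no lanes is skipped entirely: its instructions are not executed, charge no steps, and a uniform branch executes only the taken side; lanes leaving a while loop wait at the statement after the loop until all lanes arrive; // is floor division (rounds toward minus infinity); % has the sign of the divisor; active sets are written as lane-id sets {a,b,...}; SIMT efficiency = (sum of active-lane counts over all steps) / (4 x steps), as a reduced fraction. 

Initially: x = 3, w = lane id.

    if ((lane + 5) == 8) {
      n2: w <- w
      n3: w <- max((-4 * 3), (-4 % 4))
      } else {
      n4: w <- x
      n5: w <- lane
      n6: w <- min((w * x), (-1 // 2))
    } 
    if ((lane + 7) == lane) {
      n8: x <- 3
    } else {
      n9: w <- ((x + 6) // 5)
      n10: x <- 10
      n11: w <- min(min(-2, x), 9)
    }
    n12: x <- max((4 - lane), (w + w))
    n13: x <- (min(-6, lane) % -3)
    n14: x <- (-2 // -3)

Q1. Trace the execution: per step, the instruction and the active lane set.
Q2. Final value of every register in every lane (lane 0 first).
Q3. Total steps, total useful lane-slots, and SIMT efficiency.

step 0: eval ((lane + 5) == 8)       {0,1,2,3}
step 1: w <- w                       {3}
step 2: w <- max((-4 * 3), (-4 % 4)) {3}
step 3: w <- x                       {0,1,2}
step 4: w <- lane                    {0,1,2}
step 5: w <- min((w * x), (-1 // 2)) {0,1,2}
step 6: eval ((lane + 7) == lane)    {0,1,2,3}
step 7: w <- ((x + 6) // 5)          {0,1,2,3}
step 8: x <- 10                      {0,1,2,3}
step 9: w <- min(min(-2, x), 9)      {0,1,2,3}
step 10: x <- max((4 - lane), (w + w)) {0,1,2,3}
step 11: x <- (min(-6, lane) % -3)    {0,1,2,3}
step 12: x <- (-2 // -3)              {0,1,2,3}

Answer: 13 steps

x: 0,0,0,0
w: -2,-2,-2,-2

steps = 13; useful = 43; efficiency = 43/52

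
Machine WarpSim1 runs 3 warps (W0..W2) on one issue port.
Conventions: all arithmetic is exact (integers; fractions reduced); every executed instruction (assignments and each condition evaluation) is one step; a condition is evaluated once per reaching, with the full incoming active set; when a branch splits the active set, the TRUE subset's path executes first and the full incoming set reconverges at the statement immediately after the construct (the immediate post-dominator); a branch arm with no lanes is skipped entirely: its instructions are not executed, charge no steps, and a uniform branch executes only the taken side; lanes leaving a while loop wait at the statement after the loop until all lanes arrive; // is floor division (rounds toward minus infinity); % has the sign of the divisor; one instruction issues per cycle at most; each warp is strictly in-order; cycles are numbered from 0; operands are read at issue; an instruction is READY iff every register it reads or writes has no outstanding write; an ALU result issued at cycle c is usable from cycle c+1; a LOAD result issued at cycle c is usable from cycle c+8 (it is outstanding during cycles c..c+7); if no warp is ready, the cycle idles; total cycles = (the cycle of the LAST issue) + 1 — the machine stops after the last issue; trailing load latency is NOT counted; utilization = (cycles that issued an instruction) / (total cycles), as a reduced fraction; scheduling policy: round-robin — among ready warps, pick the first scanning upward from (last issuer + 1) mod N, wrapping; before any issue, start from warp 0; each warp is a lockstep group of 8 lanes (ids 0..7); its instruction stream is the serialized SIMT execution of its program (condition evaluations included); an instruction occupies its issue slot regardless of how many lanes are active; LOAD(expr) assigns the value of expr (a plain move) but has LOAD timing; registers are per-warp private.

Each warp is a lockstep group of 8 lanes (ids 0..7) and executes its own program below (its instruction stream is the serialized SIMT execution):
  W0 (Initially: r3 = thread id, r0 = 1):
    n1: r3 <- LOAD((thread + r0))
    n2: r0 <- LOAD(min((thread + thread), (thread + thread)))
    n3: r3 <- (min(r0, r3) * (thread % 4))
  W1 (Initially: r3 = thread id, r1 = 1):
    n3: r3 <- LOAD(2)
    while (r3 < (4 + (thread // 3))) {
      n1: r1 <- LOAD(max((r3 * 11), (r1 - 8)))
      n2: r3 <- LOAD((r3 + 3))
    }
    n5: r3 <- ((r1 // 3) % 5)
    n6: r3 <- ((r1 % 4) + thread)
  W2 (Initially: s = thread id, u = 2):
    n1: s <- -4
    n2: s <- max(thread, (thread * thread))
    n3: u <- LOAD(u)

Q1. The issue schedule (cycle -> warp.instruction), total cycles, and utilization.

cycle 0: W0.I0
cycle 1: W1.I0
cycle 2: W2.I0
cycle 3: W0.I1
cycle 4: W2.I1
cycle 5: W2.I2
cycle 6: idle
cycle 7: idle
cycle 8: idle
cycle 9: W1.I1
cycle 10: W1.I2
cycle 11: W0.I2
cycle 12: W1.I3
cycle 13: idle
cycle 14: idle
cycle 15: idle
cycle 16: idle
cycle 17: idle
cycle 18: idle
cycle 19: idle
cycle 20: W1.I4
cycle 21: W1.I5
cycle 22: W1.I6
cycle 23: idle
cycle 24: idle
cycle 25: idle
cycle 26: idle
cycle 27: idle
cycle 28: idle
cycle 29: idle
cycle 30: W1.I7
cycle 31: W1.I8
cycle 32: W1.I9

Answer: 33 cycles, utilization 16/33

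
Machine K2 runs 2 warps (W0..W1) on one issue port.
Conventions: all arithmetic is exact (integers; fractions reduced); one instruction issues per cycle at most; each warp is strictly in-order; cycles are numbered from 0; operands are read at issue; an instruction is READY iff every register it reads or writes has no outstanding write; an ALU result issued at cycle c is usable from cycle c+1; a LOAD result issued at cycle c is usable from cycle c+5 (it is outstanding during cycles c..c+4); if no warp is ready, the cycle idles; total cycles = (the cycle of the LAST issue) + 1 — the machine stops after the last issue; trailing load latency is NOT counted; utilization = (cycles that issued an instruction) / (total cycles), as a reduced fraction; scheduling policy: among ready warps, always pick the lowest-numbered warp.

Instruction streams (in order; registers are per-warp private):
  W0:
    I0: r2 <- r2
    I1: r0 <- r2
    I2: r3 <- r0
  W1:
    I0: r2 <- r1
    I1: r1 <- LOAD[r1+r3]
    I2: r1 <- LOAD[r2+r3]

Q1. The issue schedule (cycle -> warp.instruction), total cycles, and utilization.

cycle 0: W0.I0
cycle 1: W0.I1
cycle 2: W0.I2
cycle 3: W1.I0
cycle 4: W1.I1
cycle 5: idle
cycle 6: idle
cycle 7: idle
cycle 8: idle
cycle 9: W1.I2

Answer: 10 cycles, utilization 3/5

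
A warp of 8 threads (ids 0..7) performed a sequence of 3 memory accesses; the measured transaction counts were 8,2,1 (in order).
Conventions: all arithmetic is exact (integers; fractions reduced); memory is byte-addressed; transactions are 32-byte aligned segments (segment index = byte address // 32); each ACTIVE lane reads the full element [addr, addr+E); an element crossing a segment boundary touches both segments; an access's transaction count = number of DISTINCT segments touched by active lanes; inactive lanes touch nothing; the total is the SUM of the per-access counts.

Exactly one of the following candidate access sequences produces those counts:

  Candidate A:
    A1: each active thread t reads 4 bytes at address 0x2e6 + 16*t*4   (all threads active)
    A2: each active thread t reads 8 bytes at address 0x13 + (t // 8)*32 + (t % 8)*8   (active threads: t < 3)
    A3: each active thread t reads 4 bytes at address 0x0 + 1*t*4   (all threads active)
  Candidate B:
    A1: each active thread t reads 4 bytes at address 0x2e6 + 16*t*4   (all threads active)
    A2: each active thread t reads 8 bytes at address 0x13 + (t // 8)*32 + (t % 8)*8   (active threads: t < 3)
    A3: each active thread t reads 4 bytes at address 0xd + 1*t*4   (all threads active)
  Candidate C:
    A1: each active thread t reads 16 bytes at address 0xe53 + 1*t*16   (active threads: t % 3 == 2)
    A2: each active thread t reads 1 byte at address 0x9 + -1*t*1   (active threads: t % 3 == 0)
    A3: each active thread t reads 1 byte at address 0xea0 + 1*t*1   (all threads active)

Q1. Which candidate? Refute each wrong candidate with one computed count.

B: A3 gives 2 transactions, not 1
C: A1 gives 3 transactions, not 8
A: all counts match (8,2,1)

Answer: A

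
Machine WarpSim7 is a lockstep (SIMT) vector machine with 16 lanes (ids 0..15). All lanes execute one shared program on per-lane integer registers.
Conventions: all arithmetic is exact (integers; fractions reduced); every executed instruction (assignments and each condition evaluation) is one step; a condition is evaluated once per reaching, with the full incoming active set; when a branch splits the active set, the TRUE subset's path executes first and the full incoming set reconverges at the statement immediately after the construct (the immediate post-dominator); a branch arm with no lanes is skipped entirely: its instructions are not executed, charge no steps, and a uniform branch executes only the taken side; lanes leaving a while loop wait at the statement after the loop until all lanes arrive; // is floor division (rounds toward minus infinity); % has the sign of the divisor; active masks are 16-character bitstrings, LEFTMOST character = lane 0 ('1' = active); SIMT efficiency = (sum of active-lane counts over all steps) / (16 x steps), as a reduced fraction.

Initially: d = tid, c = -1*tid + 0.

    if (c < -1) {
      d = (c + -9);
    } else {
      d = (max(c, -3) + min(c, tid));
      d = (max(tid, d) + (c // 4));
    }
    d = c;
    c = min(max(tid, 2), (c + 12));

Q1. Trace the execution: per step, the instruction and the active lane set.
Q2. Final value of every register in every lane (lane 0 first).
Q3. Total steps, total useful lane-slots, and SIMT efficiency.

step 0: eval (c < -1)                1111111111111111
step 1: d <- (c + -9)                0011111111111111
step 2: d <- (max(c, -3) + min(c, tid)) 1100000000000000
step 3: d <- (max(tid, d) + (c // 4)) 1100000000000000
step 4: d <- c                       1111111111111111
step 5: c <- min(max(tid, 2), (c + 12)) 1111111111111111

Answer: 6 steps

d: 0,-1,-2,-3,-4,-5,-6,-7,-8,-9,-10,-11,-12,-13,-14,-15
c: 2,2,2,3,4,5,6,5,4,3,2,1,0,-1,-2,-3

steps = 6; useful = 66; efficiency = 66/96 = 11/16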